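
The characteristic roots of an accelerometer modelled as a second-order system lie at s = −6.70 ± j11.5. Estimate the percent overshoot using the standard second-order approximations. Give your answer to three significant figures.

With σ = 6.70, ω_d = 11.5: ω_n = √(σ²+ω_d²) = 13.3 rad/s, ζ = σ/ω_n = 0.503.
%OS = 100 e^{−πζ/√(1−ζ²)} with ζ = 0.503 gives 16.0%.

%OS ≈ 16.0%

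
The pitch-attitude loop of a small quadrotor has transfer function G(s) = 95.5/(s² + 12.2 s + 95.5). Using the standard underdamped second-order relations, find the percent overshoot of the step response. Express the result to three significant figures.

ω_n = √95.5 = 9.77 rad/s; ζ = 12.2/(2·9.77) = 0.624.
Overshoot: exp(−π·0.624/√(1−0.624²)) = 0.0813, i.e. 8.13%.

%OS ≈ 8.13%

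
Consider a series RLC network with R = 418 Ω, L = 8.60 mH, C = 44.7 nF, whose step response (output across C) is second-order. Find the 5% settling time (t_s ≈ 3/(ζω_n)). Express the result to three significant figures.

t_s ≈ 0.000123 s

For a series RLC circuit (capacitor voltage as output), ω_n = 1/√(LC) = 1/√(8.60 mH · 44.7 nF) = 51000 rad/s.
ζ = (R/2)·√(C/L) = (418/2)·√(44.7 nF/8.60 mH) = 0.476.
t_s ≈ 3/(ζω_n) = 0.000123 s.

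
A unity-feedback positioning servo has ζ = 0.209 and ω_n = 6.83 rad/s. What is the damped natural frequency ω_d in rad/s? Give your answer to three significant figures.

ω_d = ω_n√(1−ζ²) = 6.83·√0.956 = 6.68 rad/s.

ω_d ≈ 6.68 rad/s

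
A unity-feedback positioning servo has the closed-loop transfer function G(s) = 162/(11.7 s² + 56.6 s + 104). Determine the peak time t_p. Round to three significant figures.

t_p ≈ 1.80 s

Dividing through by 11.7: denominator becomes s² + 4.838 s + 8.889.
So ω_n = √8.889 = 2.98 rad/s and ζ = 4.838/(2·2.98) = 0.811.
ω_d = 2.98·√(1 − 0.811²) = 1.74 rad/s. t_p = π/ω_d = 1.80 s.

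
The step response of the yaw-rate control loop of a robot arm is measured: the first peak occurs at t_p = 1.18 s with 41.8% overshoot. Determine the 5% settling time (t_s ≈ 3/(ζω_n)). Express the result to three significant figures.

t_s ≈ 4.06 s

From the overshoot, ζ = −ln(OS)/√(π²+ln²(OS)) = 0.268.
t_p = π/ω_d ⇒ ω_d = 2.66 rad/s; then ω_n = ω_d/√(1−ζ²) = 2.76 rad/s.
t_s ≈ 3/(ζω_n) = 3/(0.268·2.76) = 4.06 s.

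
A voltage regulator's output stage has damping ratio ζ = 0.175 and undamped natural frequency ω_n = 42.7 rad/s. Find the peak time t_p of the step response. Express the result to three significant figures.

t_p ≈ 0.0747 s

The damped frequency is ω_d = ω_n√(1−ζ²) = 42.7·√(1−0.0306) = 42.0 rad/s.
Peak time t_p = π/ω_d = π/42.0 = 0.0747 s.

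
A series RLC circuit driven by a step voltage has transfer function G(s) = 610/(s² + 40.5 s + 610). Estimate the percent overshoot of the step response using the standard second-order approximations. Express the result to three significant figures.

Comparing the denominator to s² + 2ζω_n s + ω_n²: ω_n = √610 = 24.7 rad/s, and 2ζω_n = 40.5 so ζ = 40.5/(2·24.7) = 0.820.
Overshoot: exp(−π·0.820/√(1−0.820²)) = 0.0111, i.e. 1.11%.

%OS ≈ 1.11%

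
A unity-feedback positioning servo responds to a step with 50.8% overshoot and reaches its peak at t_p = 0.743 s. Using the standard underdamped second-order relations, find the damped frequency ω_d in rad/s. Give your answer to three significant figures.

ω_d ≈ 4.23 rad/s

t_p = π/ω_d, so ω_d = π/0.743 = 4.23 rad/s.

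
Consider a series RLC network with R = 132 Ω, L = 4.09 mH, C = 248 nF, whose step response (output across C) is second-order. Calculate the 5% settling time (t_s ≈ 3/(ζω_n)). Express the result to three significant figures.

For a series RLC circuit (capacitor voltage as output), ω_n = 1/√(LC) = 1/√(4.09 mH · 248 nF) = 31400 rad/s.
ζ = (R/2)·√(C/L) = (132/2)·√(248 nF/4.09 mH) = 0.514.
t_s ≈ 3/(ζω_n) = 0.000186 s.

t_s ≈ 0.000186 s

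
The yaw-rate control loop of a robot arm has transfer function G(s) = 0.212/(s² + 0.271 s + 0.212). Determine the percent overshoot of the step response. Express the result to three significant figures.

ω_n = √0.212 = 0.460 rad/s; ζ = 0.271/(2·0.460) = 0.294.
Overshoot: exp(−π·0.294/√(1−0.294²)) = 0.380, i.e. 38.0%.

%OS ≈ 38.0%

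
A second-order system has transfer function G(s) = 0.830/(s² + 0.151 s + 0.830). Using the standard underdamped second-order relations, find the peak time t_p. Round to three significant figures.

Matching coefficients with s² + 2ζω_n s + ω_n² gives ω_n² = 0.830 ⇒ ω_n = 0.911 rad/s, and ζ = 0.151/(2ω_n) = 0.0829.
ω_d = 0.911·√(1 − 0.0829²) = 0.908 rad/s. Then t_p = π/ω_d = 3.46 s.

t_p ≈ 3.46 s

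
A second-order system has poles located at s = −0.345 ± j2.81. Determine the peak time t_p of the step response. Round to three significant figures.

t_p = π/ω_d with ω_d = 2.81 (the imaginary part), so t_p = 1.12 s.

t_p ≈ 1.12 s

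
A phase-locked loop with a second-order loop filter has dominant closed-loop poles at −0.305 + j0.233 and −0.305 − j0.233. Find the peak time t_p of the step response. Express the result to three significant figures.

t_p ≈ 13.5 s

t_p = π/ω_d with ω_d = 0.233 (the imaginary part), so t_p = 13.5 s.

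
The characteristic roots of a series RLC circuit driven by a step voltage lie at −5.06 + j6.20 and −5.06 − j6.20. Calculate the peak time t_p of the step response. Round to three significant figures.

t_p ≈ 0.507 s

t_p = π/ω_d with ω_d = 6.20 (the imaginary part), so t_p = 0.507 s.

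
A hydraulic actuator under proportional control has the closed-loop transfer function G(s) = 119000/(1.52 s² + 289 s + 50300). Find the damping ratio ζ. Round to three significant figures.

ζ ≈ 0.523

Dividing through by 1.52: denominator becomes s² + 190.1 s + 33090.
So ω_n = √33090 = 182 rad/s and ζ = 190.1/(2·182) = 0.523.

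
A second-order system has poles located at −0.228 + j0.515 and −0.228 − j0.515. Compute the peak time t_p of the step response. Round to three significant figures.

t_p ≈ 6.10 s

t_p = π/ω_d with ω_d = 0.515 (the imaginary part), so t_p = 6.10 s.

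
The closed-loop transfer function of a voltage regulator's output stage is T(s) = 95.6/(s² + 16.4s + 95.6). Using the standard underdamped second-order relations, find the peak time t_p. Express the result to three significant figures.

Matching coefficients with s² + 2ζω_n s + ω_n² gives ω_n² = 95.6 ⇒ ω_n = 9.78 rad/s, and ζ = 16.4/(2ω_n) = 0.839.
ω_d = ω_n√(1−ζ²) = 5.33 rad/s. Then t_p = π/ω_d = 0.590 s.

t_p ≈ 0.590 s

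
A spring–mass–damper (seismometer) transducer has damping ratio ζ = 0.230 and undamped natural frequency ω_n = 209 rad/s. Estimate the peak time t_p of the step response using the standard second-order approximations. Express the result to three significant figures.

The damped frequency is ω_d = ω_n√(1−ζ²) = 209·√(1−0.0529) = 203 rad/s.
Peak time t_p = π/ω_d = π/203 = 0.0154 s.

t_p ≈ 0.0154 s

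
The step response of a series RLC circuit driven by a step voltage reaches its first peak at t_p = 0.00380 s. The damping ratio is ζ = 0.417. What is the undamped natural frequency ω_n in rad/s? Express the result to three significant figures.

ω_n ≈ 910 rad/s

Peak time t_p = π/ω_d, so ω_d = π/t_p = π/0.00380 = 827 rad/s.
ω_n = ω_d/√(1−ζ²) = 827/√0.826 = 910 rad/s.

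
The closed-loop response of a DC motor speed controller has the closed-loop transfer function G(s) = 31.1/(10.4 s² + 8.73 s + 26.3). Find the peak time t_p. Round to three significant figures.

Dividing through by 10.4: denominator becomes s² + 0.8394 s + 2.529.
So ω_n = √2.529 = 1.59 rad/s and ζ = 0.8394/(2·1.59) = 0.264.
ω_d = 1.59·√(1 − 0.264²) = 1.53 rad/s. t_p = π/ω_d = 2.05 s.

t_p ≈ 2.05 s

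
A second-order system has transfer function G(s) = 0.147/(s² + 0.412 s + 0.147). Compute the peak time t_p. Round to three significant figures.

Comparing the denominator to s² + 2ζω_n s + ω_n²: ω_n = √0.147 = 0.383 rad/s, and 2ζω_n = 0.412 so ζ = 0.412/(2·0.383) = 0.537.
ω_d = ω_n√(1−ζ²) = 0.323 rad/s. Then t_p = π/ω_d = 9.72 s.

t_p ≈ 9.72 s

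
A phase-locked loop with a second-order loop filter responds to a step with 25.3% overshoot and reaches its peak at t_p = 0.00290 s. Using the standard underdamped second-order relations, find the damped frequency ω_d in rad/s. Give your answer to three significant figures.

t_p = π/ω_d, so ω_d = π/0.00290 = 1080 rad/s.

ω_d ≈ 1080 rad/s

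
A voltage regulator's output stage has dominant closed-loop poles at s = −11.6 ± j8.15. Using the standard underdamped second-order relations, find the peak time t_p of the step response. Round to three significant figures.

t_p = π/ω_d with ω_d = 8.15 (the imaginary part), so t_p = 0.385 s.

t_p ≈ 0.385 s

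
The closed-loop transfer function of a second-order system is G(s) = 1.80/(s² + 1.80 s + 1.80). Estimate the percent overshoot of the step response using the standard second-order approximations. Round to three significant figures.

ω_n = √1.80 = 1.34 rad/s; ζ = 1.80/(2·1.34) = 0.671.
%OS = 100·exp(−πζ/√(1−ζ²)) = 5.83%.

%OS ≈ 5.83%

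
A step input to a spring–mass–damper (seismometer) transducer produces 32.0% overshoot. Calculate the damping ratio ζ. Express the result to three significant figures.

ζ ≈ 0.341

ζ = −ln(OS)/√(π² + (ln OS)²). With OS = 0.320, ln OS = −1.139 and ζ = 1.139/3.342 = 0.341.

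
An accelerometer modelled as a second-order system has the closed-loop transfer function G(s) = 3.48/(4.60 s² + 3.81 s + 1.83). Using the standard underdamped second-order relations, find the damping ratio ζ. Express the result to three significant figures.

Dividing through by 4.60: denominator becomes s² + 0.8283 s + 0.3978.
So ω_n = √0.3978 = 0.631 rad/s and ζ = 0.8283/(2·0.631) = 0.657.

ζ ≈ 0.657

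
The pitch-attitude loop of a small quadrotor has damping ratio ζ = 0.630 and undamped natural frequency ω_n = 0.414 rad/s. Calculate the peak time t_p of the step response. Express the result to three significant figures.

t_p ≈ 9.77 s

The damped frequency is ω_d = ω_n√(1−ζ²) = 0.414·√(1−0.397) = 0.322 rad/s.
Peak time t_p = π/ω_d = π/0.322 = 9.77 s.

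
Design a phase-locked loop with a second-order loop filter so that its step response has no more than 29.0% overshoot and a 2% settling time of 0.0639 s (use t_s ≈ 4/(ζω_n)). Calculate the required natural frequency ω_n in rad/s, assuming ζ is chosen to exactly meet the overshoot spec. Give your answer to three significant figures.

ω_n ≈ 171 rad/s

From %OS = 100·exp(−πζ/√(1−ζ²)), invert to get ζ = −ln(OS)/√(π² + ln²(OS)) with OS = 0.290.
−ln 0.290 = 1.238, so ζ = 1.238/√(π² + 1.532) = 0.367.
Then ω_n = 4/(ζ t_s) = 4/(0.367 × 0.0639) = 171 rad/s.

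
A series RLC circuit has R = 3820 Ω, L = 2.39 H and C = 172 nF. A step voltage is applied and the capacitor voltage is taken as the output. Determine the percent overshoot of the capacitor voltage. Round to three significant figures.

For a series RLC circuit (capacitor voltage as output), ω_n = 1/√(LC) = 1/√(2.39 H · 172 nF) = 1560 rad/s.
ζ = (R/2)·√(C/L) = (3820/2)·√(172 nF/2.39 H) = 0.512.
%OS = 100·exp(−πζ/√(1−ζ²)) = 15.3%.

%OS ≈ 15.3%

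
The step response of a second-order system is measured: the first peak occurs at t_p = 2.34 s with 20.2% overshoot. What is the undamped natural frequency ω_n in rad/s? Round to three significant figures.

ω_n ≈ 1.51 rad/s

ζ from %OS: ζ = |ln 0.202|/√(π²+ln²0.202) = 0.454.
From t_p = π/ω_d, ω_d = π/2.34 = 1.34 rad/s, so ω_n = ω_d/√(1−ζ²) = 1.51 rad/s.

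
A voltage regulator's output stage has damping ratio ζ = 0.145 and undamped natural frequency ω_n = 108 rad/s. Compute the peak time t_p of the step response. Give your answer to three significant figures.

The damped frequency is ω_d = ω_n√(1−ζ²) = 108·√(1−0.0210) = 107 rad/s.
Peak time t_p = π/ω_d = π/107 = 0.0294 s.

t_p ≈ 0.0294 s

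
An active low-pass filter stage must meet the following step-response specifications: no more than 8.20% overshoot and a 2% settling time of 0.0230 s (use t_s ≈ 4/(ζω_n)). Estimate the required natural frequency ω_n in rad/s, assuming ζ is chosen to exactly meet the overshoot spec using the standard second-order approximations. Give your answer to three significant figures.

ω_n ≈ 279 rad/s

ζ = −ln(OS)/√(π² + (ln OS)²). With OS = 0.0820, ln OS = −2.501 and ζ = 2.501/4.016 = 0.623.
Then ω_n = 4/(ζ t_s) = 4/(0.623 × 0.0230) = 279 rad/s.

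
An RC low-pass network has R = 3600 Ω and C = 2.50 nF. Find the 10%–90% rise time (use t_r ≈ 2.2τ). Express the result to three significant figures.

t_r ≈ 0.0000198 s

τ = RC = 3600 × 2.50 nF = 0.00000900 s.
t_r ≈ 2.2τ = 0.0000198 s.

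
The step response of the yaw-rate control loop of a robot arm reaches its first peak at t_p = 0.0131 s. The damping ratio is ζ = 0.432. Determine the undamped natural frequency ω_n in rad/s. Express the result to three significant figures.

ω_n ≈ 266 rad/s

Peak time t_p = π/ω_d, so ω_d = π/t_p = π/0.0131 = 240 rad/s.
ω_n = ω_d/√(1−ζ²) = 240/√0.813 = 266 rad/s.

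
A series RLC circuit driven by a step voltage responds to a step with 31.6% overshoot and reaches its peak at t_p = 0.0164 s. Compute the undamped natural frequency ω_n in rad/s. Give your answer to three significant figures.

The overshoot fixes ζ = −ln(OS)/√(π²+ln²(OS)) = 0.344.
From t_p = π/ω_d, ω_d = π/0.0164 = 192 rad/s, so ω_n = ω_d/√(1−ζ²) = 204 rad/s.

ω_n ≈ 204 rad/s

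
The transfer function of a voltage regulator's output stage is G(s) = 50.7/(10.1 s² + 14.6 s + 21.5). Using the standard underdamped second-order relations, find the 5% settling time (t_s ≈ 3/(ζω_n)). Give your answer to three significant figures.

Dividing through by 10.1: denominator becomes s² + 1.446 s + 2.129.
So ω_n = √2.129 = 1.46 rad/s and ζ = 1.446/(2·1.46) = 0.495.
t_s ≈ 3/(ζω_n) = 4.15 s.

t_s ≈ 4.15 s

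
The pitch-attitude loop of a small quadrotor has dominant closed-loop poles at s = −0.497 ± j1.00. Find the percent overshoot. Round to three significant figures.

%OS ≈ 21.0%

The poles are at −σ ± jω_d with σ = 0.497 and ω_d = 1.00, so ω_n = √(σ²+ω_d²) = 1.12 rad/s and ζ = σ/ω_n = 0.445.
%OS = 100·exp(−πζ/√(1−ζ²)) = 21.0%.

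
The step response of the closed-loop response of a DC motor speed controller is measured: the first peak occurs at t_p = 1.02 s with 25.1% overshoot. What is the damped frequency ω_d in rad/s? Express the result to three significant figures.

t_p = π/ω_d, so ω_d = π/1.02 = 3.08 rad/s.

ω_d ≈ 3.08 rad/s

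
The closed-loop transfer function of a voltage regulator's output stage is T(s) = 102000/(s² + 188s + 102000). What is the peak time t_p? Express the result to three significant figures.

t_p ≈ 0.0103 s

ω_n = √102000 = 319 rad/s; ζ = 188/(2·319) = 0.294.
ω_d = ω_n√(1−ζ²) = 305 rad/s. Then t_p = π/ω_d = 0.0103 s.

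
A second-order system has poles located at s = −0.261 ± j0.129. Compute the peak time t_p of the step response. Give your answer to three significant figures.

t_p = π/ω_d with ω_d = 0.129 (the imaginary part), so t_p = 24.4 s.

t_p ≈ 24.4 s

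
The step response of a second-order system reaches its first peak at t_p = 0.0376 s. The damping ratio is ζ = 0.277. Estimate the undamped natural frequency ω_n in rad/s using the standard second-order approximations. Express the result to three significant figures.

ω_n ≈ 87.0 rad/s

Peak time t_p = π/ω_d, so ω_d = π/t_p = π/0.0376 = 83.6 rad/s.
ω_n = ω_d/√(1−ζ²) = 83.6/√0.923 = 87.0 rad/s.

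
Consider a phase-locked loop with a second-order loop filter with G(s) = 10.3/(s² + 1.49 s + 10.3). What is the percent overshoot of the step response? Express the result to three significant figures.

%OS ≈ 47.2%

ω_n = √10.3 = 3.21 rad/s; ζ = 1.49/(2·3.21) = 0.232.
Overshoot: exp(−π·0.232/√(1−0.232²)) = 0.472, i.e. 47.2%.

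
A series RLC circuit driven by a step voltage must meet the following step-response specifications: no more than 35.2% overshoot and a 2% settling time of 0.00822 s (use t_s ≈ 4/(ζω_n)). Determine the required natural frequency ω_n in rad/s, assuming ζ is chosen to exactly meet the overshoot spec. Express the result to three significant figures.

ω_n ≈ 1540 rad/s

Inverting the overshoot relation: ζ = |ln 0.352|/√(π² + ln²0.352) = 0.315.
Then ω_n = 4/(ζ t_s) = 4/(0.315 × 0.00822) = 1540 rad/s.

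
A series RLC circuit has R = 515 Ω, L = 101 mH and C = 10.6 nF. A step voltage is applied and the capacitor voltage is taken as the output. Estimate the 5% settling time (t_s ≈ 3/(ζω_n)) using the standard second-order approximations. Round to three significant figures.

t_s ≈ 0.00118 s

For a series RLC circuit (capacitor voltage as output), ω_n = 1/√(LC) = 1/√(101 mH · 10.6 nF) = 30600 rad/s.
ζ = (R/2)·√(C/L) = (515/2)·√(10.6 nF/101 mH) = 0.0834.
t_s ≈ 3/(ζω_n) = 0.00118 s.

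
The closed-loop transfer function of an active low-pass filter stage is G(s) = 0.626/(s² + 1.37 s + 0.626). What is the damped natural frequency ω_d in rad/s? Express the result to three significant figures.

ω_d ≈ 0.396 rad/s

Matching coefficients with s² + 2ζω_n s + ω_n² gives ω_n² = 0.626 ⇒ ω_n = 0.791 rad/s, and ζ = 1.37/(2ω_n) = 0.866.
ω_d = 0.791·√(1 − 0.866²) = 0.396 rad/s.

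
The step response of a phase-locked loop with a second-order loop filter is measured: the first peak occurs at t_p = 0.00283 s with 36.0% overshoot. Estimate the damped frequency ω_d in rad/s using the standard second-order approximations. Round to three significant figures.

ω_d ≈ 1110 rad/s

t_p = π/ω_d, so ω_d = π/0.00283 = 1110 rad/s.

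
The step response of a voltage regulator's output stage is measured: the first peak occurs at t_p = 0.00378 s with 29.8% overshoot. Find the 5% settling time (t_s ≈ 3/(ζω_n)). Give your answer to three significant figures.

t_s ≈ 0.00937 s

ζ from %OS: ζ = |ln 0.298|/√(π²+ln²0.298) = 0.360.
t_p = π/ω_d ⇒ ω_d = 831 rad/s; then ω_n = ω_d/√(1−ζ²) = 891 rad/s.
t_s ≈ 3/(ζω_n) = 3/(0.360·891) = 0.00937 s.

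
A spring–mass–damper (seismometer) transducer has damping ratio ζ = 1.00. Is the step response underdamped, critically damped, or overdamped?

critically damped

Since ζ = 1, the system is critically damped.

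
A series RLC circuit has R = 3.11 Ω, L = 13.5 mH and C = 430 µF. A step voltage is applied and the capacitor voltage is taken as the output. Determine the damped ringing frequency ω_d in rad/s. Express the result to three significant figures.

ω_d ≈ 399 rad/s

For a series RLC circuit (capacitor voltage as output), ω_n = 1/√(LC) = 1/√(13.5 mH · 430 µF) = 415 rad/s.
ζ = (R/2)·√(C/L) = (3.11/2)·√(430 µF/13.5 mH) = 0.278.
ω_d = ω_n√(1−ζ²) = 399 rad/s.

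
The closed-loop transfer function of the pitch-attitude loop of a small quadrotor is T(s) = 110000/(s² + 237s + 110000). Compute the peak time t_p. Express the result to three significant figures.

t_p ≈ 0.0101 s

Matching coefficients with s² + 2ζω_n s + ω_n² gives ω_n² = 110000 ⇒ ω_n = 332 rad/s, and ζ = 237/(2ω_n) = 0.357.
ω_d = ω_n√(1−ζ²) = 310 rad/s. Then t_p = π/ω_d = 0.0101 s.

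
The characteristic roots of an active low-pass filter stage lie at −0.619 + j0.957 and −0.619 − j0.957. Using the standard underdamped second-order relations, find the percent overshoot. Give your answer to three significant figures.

|pole| = ω_n = √(0.619² + 0.957²) = 1.14 rad/s; ζ = cos θ = σ/ω_n = 0.543.
Overshoot: exp(−π·0.543/√(1−0.543²)) = 0.131, i.e. 13.1%.

%OS ≈ 13.1%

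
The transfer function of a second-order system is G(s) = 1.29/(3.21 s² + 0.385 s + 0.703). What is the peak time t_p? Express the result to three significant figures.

Dividing through by 3.21: denominator becomes s² + 0.1199 s + 0.2190.
So ω_n = √0.2190 = 0.468 rad/s and ζ = 0.1199/(2·0.468) = 0.128.
ω_d = 0.468·√(1 − 0.128²) = 0.464 rad/s. t_p = π/ω_d = 6.77 s.

t_p ≈ 6.77 s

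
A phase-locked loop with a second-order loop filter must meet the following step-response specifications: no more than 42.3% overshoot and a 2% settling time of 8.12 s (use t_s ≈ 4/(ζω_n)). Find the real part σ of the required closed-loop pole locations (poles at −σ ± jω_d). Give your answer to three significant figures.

σ ≈ 0.493

The settling-time spec alone fixes σ = ζω_n = 4/t_s = 4/8.12 = 0.493.
(Overshoot then fixes ζ = 0.264 and hence ω_d = σ·√(1−ζ²)/ζ = 1.80 rad/s.)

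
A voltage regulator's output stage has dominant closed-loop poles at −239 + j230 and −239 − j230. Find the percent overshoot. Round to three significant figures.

The poles are at −σ ± jω_d with σ = 239 and ω_d = 230, so ω_n = √(σ²+ω_d²) = 332 rad/s and ζ = σ/ω_n = 0.721.
%OS = 100 e^{−πζ/√(1−ζ²)} with ζ = 0.721 gives 3.82%.

%OS ≈ 3.82%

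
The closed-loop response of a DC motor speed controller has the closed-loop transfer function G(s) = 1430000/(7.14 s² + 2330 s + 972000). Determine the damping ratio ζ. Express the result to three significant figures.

ζ ≈ 0.442

Dividing through by 7.14: denominator becomes s² + 326.3 s + 136100.
So ω_n = √136100 = 369 rad/s and ζ = 326.3/(2·369) = 0.442.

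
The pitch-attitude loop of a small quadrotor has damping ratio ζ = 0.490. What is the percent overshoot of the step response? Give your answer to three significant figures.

For an underdamped second-order system, %OS = 100·exp(−πζ/√(1−ζ²)).
πζ/√(1−ζ²) = π·0.490/√(1−0.240) = 1.766, so %OS = 100·e^(−1.766) = 17.1%.

%OS ≈ 17.1%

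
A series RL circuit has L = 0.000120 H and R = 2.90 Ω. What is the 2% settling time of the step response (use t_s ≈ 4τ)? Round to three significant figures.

t_s ≈ 0.000166 s

τ = L/R = 0.000120/2.90 = 0.0000414 s.
t_s ≈ 4τ = 0.000166 s.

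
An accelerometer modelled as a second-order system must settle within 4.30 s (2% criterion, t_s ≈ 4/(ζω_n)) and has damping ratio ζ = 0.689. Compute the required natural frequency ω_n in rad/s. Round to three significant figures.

Rearranging t_s ≈ 4/(ζω_n) gives ω_n = 4/(ζ·t_s) = 4/(0.689 × 4.30) = 1.35 rad/s.

ω_n ≈ 1.35 rad/s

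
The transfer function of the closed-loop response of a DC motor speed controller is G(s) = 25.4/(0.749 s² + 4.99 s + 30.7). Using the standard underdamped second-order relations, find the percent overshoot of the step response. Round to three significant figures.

%OS ≈ 14.7%

Dividing through by 0.749: denominator becomes s² + 6.662 s + 40.99.
So ω_n = √40.99 = 6.40 rad/s and ζ = 6.662/(2·6.40) = 0.520.
%OS = 100·exp(−πζ/√(1−ζ²)) = 14.7%.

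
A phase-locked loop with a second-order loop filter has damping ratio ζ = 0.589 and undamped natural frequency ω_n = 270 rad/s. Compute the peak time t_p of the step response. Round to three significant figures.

t_p ≈ 0.0144 s

The damped frequency is ω_d = ω_n√(1−ζ²) = 270·√(1−0.347) = 218 rad/s.
Peak time t_p = π/ω_d = π/218 = 0.0144 s.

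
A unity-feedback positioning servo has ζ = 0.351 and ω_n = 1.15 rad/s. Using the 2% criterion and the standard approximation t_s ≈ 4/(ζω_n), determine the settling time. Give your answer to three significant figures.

t_s ≈ 9.91 s

t_s ≈ 4/(ζω_n) = 4/(0.351 × 1.15) = 9.91 s.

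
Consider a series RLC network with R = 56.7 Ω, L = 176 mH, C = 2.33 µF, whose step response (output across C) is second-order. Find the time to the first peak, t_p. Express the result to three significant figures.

For a series RLC circuit (capacitor voltage as output), ω_n = 1/√(LC) = 1/√(176 mH · 2.33 µF) = 1560 rad/s.
ζ = (R/2)·√(C/L) = (56.7/2)·√(2.33 µF/176 mH) = 0.103.
The damped frequency ω_d = ω_n√(1−ζ²) = 1550 rad/s. t_p = π/ω_d = 0.00202 s.

t_p ≈ 0.00202 s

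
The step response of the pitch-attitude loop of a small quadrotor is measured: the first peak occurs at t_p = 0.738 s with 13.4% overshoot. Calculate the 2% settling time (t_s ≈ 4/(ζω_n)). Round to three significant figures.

t_s ≈ 1.47 s

The overshoot fixes ζ = −ln(OS)/√(π²+ln²(OS)) = 0.539.
From t_p = π/ω_d, ω_d = π/0.738 = 4.26 rad/s, so ω_n = ω_d/√(1−ζ²) = 5.05 rad/s.
t_s ≈ 4/(ζω_n) = 4/(0.539·5.05) = 1.47 s.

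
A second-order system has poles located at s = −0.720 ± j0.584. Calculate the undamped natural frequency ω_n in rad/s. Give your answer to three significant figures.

|pole| = ω_n = √(0.720² + 0.584²) = 0.927 rad/s; ζ = cos θ = σ/ω_n = 0.777.

ω_n ≈ 0.927 rad/s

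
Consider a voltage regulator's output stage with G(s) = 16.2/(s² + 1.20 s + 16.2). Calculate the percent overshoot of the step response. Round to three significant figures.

Matching coefficients with s² + 2ζω_n s + ω_n² gives ω_n² = 16.2 ⇒ ω_n = 4.02 rad/s, and ζ = 1.20/(2ω_n) = 0.149.
%OS = 100·exp(−πζ/√(1−ζ²)) = 62.3%.

%OS ≈ 62.3%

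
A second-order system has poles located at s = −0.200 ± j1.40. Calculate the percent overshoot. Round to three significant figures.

%OS ≈ 63.8%

The poles are at −σ ± jω_d with σ = 0.200 and ω_d = 1.40, so ω_n = √(σ²+ω_d²) = 1.41 rad/s and ζ = σ/ω_n = 0.141.
Overshoot: exp(−π·0.141/√(1−0.141²)) = 0.638, i.e. 63.8%.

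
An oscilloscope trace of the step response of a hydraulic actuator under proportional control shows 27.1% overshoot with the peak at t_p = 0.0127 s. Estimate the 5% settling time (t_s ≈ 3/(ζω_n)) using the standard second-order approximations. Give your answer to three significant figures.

From the overshoot, ζ = −ln(OS)/√(π²+ln²(OS)) = 0.384.
From t_p = π/ω_d, ω_d = π/0.0127 = 247 rad/s, so ω_n = ω_d/√(1−ζ²) = 268 rad/s.
t_s ≈ 3/(ζω_n) = 3/(0.384·268) = 0.0292 s.

t_s ≈ 0.0292 s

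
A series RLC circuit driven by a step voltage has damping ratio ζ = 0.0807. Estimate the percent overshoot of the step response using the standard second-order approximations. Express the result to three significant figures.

%OS ≈ 77.5%

For an underdamped second-order system, %OS = 100·exp(−πζ/√(1−ζ²)).
πζ/√(1−ζ²) = π·0.0807/√(1−0.00651) = 0.2544, so %OS = 100·e^(−0.2544) = 77.5%.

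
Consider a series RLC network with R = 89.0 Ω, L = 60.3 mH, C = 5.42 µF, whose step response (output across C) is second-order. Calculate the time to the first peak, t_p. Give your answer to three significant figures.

t_p ≈ 0.00198 s

For a series RLC circuit (capacitor voltage as output), ω_n = 1/√(LC) = 1/√(60.3 mH · 5.42 µF) = 1750 rad/s.
ζ = (R/2)·√(C/L) = (89.0/2)·√(5.42 µF/60.3 mH) = 0.422.
The damped frequency ω_d = ω_n√(1−ζ²) = 1590 rad/s. t_p = π/ω_d = 0.00198 s.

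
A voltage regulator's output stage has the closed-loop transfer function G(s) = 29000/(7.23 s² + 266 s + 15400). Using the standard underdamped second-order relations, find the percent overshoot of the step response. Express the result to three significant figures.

%OS ≈ 25.5%

Dividing through by 7.23: denominator becomes s² + 36.79 s + 2130.
So ω_n = √2130 = 46.2 rad/s and ζ = 36.79/(2·46.2) = 0.399.
%OS = 100·exp(−πζ/√(1−ζ²)) = 25.5%.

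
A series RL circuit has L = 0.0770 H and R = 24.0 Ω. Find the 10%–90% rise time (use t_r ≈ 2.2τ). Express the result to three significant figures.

t_r ≈ 0.00706 s

τ = L/R = 0.0770/24.0 = 0.00321 s.
t_r ≈ 2.2τ = 0.00706 s.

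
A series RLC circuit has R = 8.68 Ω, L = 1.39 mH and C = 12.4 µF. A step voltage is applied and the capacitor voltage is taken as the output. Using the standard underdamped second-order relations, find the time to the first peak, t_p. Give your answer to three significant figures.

For a series RLC circuit (capacitor voltage as output), ω_n = 1/√(LC) = 1/√(1.39 mH · 12.4 µF) = 7620 rad/s.
ζ = (R/2)·√(C/L) = (8.68/2)·√(12.4 µF/1.39 mH) = 0.410.
ω_d = ω_n√(1−ζ²) = 6950 rad/s. t_p = π/ω_d = 0.000452 s.

t_p ≈ 0.000452 s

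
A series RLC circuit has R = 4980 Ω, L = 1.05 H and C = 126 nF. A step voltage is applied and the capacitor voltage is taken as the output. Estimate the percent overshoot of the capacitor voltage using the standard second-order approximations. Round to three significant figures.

For a series RLC circuit (capacitor voltage as output), ω_n = 1/√(LC) = 1/√(1.05 H · 126 nF) = 2750 rad/s.
ζ = (R/2)·√(C/L) = (4980/2)·√(126 nF/1.05 H) = 0.863.
%OS = 100 e^{−πζ/√(1−ζ²)} with ζ = 0.863 gives 0.472%.

%OS ≈ 0.472%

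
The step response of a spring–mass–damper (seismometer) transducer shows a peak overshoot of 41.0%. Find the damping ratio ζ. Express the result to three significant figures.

ζ ≈ 0.273

Inverting the overshoot relation: ζ = |ln 0.410|/√(π² + ln²0.410) = 0.273.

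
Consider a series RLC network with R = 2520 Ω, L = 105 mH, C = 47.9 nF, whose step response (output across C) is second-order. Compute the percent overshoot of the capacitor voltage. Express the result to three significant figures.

%OS ≈ 0.615%

For a series RLC circuit (capacitor voltage as output), ω_n = 1/√(LC) = 1/√(105 mH · 47.9 nF) = 14100 rad/s.
ζ = (R/2)·√(C/L) = (2520/2)·√(47.9 nF/105 mH) = 0.851.
%OS = 100 e^{−πζ/√(1−ζ²)} with ζ = 0.851 gives 0.615%.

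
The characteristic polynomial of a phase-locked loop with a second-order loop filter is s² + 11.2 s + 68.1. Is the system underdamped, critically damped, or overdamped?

a² − 4b = 11.2² − 4·68.1 < 0 (complex roots); the system is underdamped.

underdamped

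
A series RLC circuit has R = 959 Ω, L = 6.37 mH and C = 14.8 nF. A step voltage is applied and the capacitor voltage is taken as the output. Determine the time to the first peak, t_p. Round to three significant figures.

t_p ≈ 0.0000447 s

For a series RLC circuit (capacitor voltage as output), ω_n = 1/√(LC) = 1/√(6.37 mH · 14.8 nF) = 103000 rad/s.
ζ = (R/2)·√(C/L) = (959/2)·√(14.8 nF/6.37 mH) = 0.731.
ω_d = ω_n√(1−ζ²) = 70300 rad/s. t_p = π/ω_d = 0.0000447 s.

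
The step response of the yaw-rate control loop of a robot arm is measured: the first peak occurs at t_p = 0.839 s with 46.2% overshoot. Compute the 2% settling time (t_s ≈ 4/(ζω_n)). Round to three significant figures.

ζ from %OS: ζ = |ln 0.462|/√(π²+ln²0.462) = 0.239.
From t_p = π/ω_d, ω_d = π/0.839 = 3.74 rad/s, so ω_n = ω_d/√(1−ζ²) = 3.86 rad/s.
t_s ≈ 4/(ζω_n) = 4/(0.239·3.86) = 4.35 s.

t_s ≈ 4.35 s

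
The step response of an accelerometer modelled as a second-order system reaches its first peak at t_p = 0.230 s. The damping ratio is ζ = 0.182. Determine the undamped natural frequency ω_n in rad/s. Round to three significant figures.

ω_n ≈ 13.9 rad/s

Peak time t_p = π/ω_d, so ω_d = π/t_p = π/0.230 = 13.7 rad/s.
ω_n = ω_d/√(1−ζ²) = 13.7/√0.967 = 13.9 rad/s.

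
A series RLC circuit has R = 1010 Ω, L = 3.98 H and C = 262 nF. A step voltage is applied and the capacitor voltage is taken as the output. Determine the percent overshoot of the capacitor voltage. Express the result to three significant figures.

%OS ≈ 66.3%

For a series RLC circuit (capacitor voltage as output), ω_n = 1/√(LC) = 1/√(3.98 H · 262 nF) = 979 rad/s.
ζ = (R/2)·√(C/L) = (1010/2)·√(262 nF/3.98 H) = 0.130.
Overshoot: exp(−π·0.130/√(1−0.130²)) = 0.663, i.e. 66.3%.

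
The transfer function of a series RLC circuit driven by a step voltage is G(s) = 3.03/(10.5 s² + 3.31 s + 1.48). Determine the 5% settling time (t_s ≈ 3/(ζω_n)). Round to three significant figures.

t_s ≈ 19.0 s

Dividing through by 10.5: denominator becomes s² + 0.3152 s + 0.1410.
So ω_n = √0.1410 = 0.375 rad/s and ζ = 0.3152/(2·0.375) = 0.420.
t_s ≈ 3/(ζω_n) = 19.0 s.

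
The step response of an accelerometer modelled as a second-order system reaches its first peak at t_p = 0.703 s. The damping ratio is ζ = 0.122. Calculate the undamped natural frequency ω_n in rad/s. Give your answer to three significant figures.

ω_n ≈ 4.50 rad/s

Peak time t_p = π/ω_d, so ω_d = π/t_p = π/0.703 = 4.47 rad/s.
ω_n = ω_d/√(1−ζ²) = 4.47/√0.985 = 4.50 rad/s.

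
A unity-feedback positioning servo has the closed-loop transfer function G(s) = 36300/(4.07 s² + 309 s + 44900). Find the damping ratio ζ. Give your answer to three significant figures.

ζ ≈ 0.361

Dividing through by 4.07: denominator becomes s² + 75.92 s + 11030.
So ω_n = √11030 = 105 rad/s and ζ = 75.92/(2·105) = 0.361.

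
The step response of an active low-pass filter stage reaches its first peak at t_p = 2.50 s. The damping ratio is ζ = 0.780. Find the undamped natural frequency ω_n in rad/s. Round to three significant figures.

Peak time t_p = π/ω_d, so ω_d = π/t_p = π/2.50 = 1.26 rad/s.
ω_n = ω_d/√(1−ζ²) = 1.26/√0.392 = 2.01 rad/s.

ω_n ≈ 2.01 rad/s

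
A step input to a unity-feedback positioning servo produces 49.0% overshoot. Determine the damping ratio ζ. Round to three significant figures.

From %OS = 100·exp(−πζ/√(1−ζ²)), invert to get ζ = −ln(OS)/√(π² + ln²(OS)) with OS = 0.490.
−ln 0.490 = 0.7133, so ζ = 0.7133/√(π² + 0.5089) = 0.221.

ζ ≈ 0.221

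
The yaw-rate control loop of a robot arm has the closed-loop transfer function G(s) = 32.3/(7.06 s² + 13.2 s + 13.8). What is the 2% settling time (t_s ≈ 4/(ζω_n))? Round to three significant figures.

Dividing through by 7.06: denominator becomes s² + 1.870 s + 1.955.
So ω_n = √1.955 = 1.40 rad/s and ζ = 1.870/(2·1.40) = 0.669.
t_s ≈ 4/(ζω_n) = 4.28 s.

t_s ≈ 4.28 s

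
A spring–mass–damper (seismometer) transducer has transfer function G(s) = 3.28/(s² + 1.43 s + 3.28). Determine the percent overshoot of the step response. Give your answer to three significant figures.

%OS ≈ 25.9%

Comparing the denominator to s² + 2ζω_n s + ω_n²: ω_n = √3.28 = 1.81 rad/s, and 2ζω_n = 1.43 so ζ = 1.43/(2·1.81) = 0.395.
%OS = 100 e^{−πζ/√(1−ζ²)} with ζ = 0.395 gives 25.9%.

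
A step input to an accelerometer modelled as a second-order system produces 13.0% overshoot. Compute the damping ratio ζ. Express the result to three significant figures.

From %OS = 100·exp(−πζ/√(1−ζ²)), invert to get ζ = −ln(OS)/√(π² + ln²(OS)) with OS = 0.130.
−ln 0.130 = 2.040, so ζ = 2.040/√(π² + 4.163) = 0.545.

ζ ≈ 0.545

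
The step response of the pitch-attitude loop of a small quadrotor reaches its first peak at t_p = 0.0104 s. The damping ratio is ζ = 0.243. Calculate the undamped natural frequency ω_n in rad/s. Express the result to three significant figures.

Peak time t_p = π/ω_d, so ω_d = π/t_p = π/0.0104 = 302 rad/s.
ω_n = ω_d/√(1−ζ²) = 302/√0.941 = 311 rad/s.

ω_n ≈ 311 rad/s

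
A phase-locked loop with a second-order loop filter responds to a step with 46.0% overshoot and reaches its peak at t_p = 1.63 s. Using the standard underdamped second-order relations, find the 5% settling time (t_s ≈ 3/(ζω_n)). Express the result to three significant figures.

ζ from %OS: ζ = |ln 0.460|/√(π²+ln²0.460) = 0.240.
From t_p = π/ω_d, ω_d = π/1.63 = 1.93 rad/s, so ω_n = ω_d/√(1−ζ²) = 1.99 rad/s.
t_s ≈ 3/(ζω_n) = 3/(0.240·1.99) = 6.30 s.

t_s ≈ 6.30 s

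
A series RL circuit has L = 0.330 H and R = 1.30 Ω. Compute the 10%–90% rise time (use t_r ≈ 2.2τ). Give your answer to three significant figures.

τ = L/R = 0.330/1.30 = 0.254 s.
t_r ≈ 2.2τ = 0.558 s.

t_r ≈ 0.558 s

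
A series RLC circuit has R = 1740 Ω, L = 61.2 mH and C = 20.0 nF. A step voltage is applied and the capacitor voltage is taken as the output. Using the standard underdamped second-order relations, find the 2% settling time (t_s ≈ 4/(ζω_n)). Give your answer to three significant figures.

For a series RLC circuit (capacitor voltage as output), ω_n = 1/√(LC) = 1/√(61.2 mH · 20.0 nF) = 28600 rad/s.
ζ = (R/2)·√(C/L) = (1740/2)·√(20.0 nF/61.2 mH) = 0.497.
t_s ≈ 4/(ζω_n) = 0.000281 s.

t_s ≈ 0.000281 s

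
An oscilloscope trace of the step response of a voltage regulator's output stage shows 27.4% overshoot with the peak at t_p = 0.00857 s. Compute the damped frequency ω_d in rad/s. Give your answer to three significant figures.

t_p = π/ω_d, so ω_d = π/0.00857 = 367 rad/s.

ω_d ≈ 367 rad/s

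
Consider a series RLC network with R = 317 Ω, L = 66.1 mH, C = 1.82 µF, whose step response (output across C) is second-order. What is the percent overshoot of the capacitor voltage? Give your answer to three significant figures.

%OS ≈ 0.904%

For a series RLC circuit (capacitor voltage as output), ω_n = 1/√(LC) = 1/√(66.1 mH · 1.82 µF) = 2880 rad/s.
ζ = (R/2)·√(C/L) = (317/2)·√(1.82 µF/66.1 mH) = 0.832.
%OS = 100 e^{−πζ/√(1−ζ²)} with ζ = 0.832 gives 0.904%.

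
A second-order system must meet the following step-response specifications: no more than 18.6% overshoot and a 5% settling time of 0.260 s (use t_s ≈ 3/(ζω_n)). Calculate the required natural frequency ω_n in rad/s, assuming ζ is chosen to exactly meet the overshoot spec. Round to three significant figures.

From %OS = 100·exp(−πζ/√(1−ζ²)), invert to get ζ = −ln(OS)/√(π² + ln²(OS)) with OS = 0.186.
−ln 0.186 = 1.682, so ζ = 1.682/√(π² + 2.829) = 0.472.
Then ω_n = 3/(ζ t_s) = 3/(0.472 × 0.260) = 24.4 rad/s.

ω_n ≈ 24.4 rad/s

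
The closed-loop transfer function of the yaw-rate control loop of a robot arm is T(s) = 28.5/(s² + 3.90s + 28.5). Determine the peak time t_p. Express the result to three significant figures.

t_p ≈ 0.632 s

ω_n = √28.5 = 5.34 rad/s; ζ = 3.90/(2·5.34) = 0.365.
The damped frequency ω_d = ω_n√(1−ζ²) = 4.97 rad/s. Then t_p = π/ω_d = 0.632 s.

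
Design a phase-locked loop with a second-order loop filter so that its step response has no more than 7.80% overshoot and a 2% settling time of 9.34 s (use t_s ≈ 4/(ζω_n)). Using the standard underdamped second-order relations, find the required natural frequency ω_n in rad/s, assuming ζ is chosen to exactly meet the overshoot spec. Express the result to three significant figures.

ω_n ≈ 0.679 rad/s

ζ = −ln(OS)/√(π² + (ln OS)²). With OS = 0.0780, ln OS = −2.551 and ζ = 2.551/4.047 = 0.630.
Then ω_n = 4/(ζ t_s) = 4/(0.630 × 9.34) = 0.679 rad/s.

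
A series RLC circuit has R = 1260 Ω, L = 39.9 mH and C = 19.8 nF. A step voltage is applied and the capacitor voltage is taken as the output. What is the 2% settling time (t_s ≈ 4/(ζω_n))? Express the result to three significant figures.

t_s ≈ 0.000253 s

For a series RLC circuit (capacitor voltage as output), ω_n = 1/√(LC) = 1/√(39.9 mH · 19.8 nF) = 35600 rad/s.
ζ = (R/2)·√(C/L) = (1260/2)·√(19.8 nF/39.9 mH) = 0.444.
t_s ≈ 4/(ζω_n) = 0.000253 s.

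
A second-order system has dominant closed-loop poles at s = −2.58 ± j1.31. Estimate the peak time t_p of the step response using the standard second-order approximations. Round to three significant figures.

t_p = π/ω_d with ω_d = 1.31 (the imaginary part), so t_p = 2.40 s.

t_p ≈ 2.40 s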